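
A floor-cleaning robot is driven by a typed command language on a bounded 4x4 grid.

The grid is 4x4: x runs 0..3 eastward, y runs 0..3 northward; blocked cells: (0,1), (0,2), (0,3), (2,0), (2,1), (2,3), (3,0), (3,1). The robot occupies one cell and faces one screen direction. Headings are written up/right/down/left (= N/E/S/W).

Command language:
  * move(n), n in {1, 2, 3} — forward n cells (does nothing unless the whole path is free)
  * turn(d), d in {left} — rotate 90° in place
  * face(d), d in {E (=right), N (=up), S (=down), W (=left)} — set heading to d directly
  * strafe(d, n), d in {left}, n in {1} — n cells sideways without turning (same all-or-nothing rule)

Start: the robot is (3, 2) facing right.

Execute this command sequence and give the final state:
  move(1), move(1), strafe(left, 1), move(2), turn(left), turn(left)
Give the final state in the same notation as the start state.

t0: (3, 2) facing right
[1] after move(1): (3, 2) facing right
[2] after move(1): (3, 2) facing right
[3] after strafe(left, 1): (3, 3) facing right
[4] after move(2): (3, 3) facing right
[5] after turn(left): (3, 3) facing up
[6] after turn(left): (3, 3) facing left

(3, 3) facing left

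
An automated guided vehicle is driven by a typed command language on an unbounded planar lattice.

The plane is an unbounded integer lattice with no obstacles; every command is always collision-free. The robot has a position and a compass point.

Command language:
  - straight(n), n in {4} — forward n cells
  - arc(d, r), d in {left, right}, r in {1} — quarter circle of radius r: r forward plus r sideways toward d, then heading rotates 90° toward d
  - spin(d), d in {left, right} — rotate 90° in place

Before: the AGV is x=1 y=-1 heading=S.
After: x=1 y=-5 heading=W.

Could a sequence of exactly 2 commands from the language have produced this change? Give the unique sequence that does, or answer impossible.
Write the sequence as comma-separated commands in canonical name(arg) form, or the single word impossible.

straight(4), spin(right)

key: position moved to (1,-5) AND the heading swung to W — translation plus rotation needed
from: x=1 y=-1 heading=S
t=1 straight(4) ⇒ x=1 y=-5 heading=S
t=2 spin(right) ⇒ x=1 y=-5 heading=W
uniquely the one of 25 2-step routes that fits.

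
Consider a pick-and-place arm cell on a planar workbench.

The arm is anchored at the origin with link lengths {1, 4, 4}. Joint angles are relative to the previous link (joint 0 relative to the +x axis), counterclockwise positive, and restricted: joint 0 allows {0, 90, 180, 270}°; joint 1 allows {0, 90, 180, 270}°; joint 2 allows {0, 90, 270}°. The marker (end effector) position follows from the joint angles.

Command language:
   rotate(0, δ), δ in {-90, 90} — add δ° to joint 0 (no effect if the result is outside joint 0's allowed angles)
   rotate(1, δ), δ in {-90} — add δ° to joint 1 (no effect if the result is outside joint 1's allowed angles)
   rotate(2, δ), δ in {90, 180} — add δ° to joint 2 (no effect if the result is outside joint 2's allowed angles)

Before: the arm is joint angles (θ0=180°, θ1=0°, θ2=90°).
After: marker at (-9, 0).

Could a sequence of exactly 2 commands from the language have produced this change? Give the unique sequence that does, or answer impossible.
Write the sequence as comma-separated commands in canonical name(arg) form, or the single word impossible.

key: order matters: swapping rotate(2, 180) and rotate(2, 90) lands elsewhere
from: joint angles (θ0=180°, θ1=0°, θ2=90°)
t=1 rotate(2, 180) ⇒ joint angles (θ0=180°, θ1=0°, θ2=270°)
t=2 rotate(2, 90) ⇒ joint angles (θ0=180°, θ1=0°, θ2=0°)
no other 2-command option fits: unique.

rotate(2, 180), rotate(2, 90)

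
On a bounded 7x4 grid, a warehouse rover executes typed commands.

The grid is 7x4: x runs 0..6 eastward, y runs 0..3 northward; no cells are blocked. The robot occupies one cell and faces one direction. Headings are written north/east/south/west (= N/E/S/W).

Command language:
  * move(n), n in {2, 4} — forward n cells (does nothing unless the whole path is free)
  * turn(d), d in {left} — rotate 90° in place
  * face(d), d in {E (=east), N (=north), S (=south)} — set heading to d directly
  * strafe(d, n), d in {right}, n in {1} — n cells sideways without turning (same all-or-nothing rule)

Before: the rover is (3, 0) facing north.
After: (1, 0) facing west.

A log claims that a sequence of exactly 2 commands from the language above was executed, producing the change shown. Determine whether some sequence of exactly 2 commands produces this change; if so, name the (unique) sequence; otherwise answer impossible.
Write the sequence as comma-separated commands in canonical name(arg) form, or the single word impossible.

key: order matters: swapping turn(left) and move(2) lands elsewhere
t0: (3, 0) facing north
t=1 turn(left) ⇒ (3, 0) facing west
t=2 move(2) ⇒ (1, 0) facing west
no rival 2-sequence matches.

turn(left), move(2)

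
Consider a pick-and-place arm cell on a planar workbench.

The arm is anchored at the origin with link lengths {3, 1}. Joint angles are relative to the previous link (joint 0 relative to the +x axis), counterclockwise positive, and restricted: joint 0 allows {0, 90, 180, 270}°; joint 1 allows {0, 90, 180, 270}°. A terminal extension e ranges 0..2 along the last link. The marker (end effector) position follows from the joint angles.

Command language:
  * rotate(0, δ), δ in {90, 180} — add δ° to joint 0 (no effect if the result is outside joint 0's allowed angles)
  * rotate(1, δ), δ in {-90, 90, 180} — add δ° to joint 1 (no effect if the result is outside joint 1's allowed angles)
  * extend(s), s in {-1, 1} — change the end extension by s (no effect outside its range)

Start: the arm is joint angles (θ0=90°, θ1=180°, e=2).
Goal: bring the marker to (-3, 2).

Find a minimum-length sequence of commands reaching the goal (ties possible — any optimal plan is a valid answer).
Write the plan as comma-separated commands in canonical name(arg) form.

begin: joint angles (θ0=90°, θ1=180°, e=2)
step 1 (rotate(1, 90)): joint angles (θ0=90°, θ1=270°, e=2)
step 2 (extend(-1)): joint angles (θ0=90°, θ1=270°, e=1)
step 3 (rotate(0, 90)): joint angles (θ0=180°, θ1=270°, e=1)
shorter routes all fall short; 3 is best.

rotate(1, 90), extend(-1), rotate(0, 90)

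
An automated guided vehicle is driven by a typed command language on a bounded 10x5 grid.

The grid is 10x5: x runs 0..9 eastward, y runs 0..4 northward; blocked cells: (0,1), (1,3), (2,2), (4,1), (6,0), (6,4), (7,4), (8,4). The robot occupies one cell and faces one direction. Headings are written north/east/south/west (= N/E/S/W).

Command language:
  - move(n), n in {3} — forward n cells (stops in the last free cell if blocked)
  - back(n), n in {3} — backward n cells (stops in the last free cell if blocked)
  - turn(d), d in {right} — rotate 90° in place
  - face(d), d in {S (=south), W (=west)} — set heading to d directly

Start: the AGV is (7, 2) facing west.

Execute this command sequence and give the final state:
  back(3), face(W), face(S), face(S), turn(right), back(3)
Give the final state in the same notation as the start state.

(9, 2) facing west

initial: (7, 2) facing west
[1] after back(3): (9, 2) facing west
[2] after face(W): (9, 2) facing west
[3] after face(S): (9, 2) facing south
[4] after face(S): (9, 2) facing south
[5] after turn(right): (9, 2) facing west
[6] after back(3): (9, 2) facing west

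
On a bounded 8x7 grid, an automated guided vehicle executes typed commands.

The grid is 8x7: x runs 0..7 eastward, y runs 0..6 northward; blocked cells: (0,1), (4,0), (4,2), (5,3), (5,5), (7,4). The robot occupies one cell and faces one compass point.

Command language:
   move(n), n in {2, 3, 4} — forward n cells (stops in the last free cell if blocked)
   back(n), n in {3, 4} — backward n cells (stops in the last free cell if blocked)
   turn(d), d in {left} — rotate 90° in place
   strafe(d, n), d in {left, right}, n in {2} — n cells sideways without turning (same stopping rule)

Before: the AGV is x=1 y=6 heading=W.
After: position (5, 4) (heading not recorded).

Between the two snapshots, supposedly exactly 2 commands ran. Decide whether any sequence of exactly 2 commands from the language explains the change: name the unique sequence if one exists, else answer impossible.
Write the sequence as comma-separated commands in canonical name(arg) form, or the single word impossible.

key: order matters: swapping strafe(left, 2) and back(4) lands elsewhere
initial: x=1 y=6 heading=W
1. strafe(left, 2) → x=1 y=4 heading=W
2. back(4) → x=5 y=4 heading=W
all 64 alternatives checked — unique.

strafe(left, 2), back(4)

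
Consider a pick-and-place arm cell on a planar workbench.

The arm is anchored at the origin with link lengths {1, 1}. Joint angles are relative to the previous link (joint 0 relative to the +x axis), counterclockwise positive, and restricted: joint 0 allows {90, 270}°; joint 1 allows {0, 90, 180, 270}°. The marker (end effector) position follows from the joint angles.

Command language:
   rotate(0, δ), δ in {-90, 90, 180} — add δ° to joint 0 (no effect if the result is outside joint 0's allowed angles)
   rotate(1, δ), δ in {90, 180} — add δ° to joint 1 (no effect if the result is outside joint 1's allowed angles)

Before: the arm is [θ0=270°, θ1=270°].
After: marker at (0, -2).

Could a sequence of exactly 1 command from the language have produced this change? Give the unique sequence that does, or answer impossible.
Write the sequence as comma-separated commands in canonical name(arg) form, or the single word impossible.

begin: [θ0=270°, θ1=270°]
t=1 rotate(1, 90) ⇒ [θ0=270°, θ1=0°]
no other 1-command option fits: unique.

rotate(1, 90)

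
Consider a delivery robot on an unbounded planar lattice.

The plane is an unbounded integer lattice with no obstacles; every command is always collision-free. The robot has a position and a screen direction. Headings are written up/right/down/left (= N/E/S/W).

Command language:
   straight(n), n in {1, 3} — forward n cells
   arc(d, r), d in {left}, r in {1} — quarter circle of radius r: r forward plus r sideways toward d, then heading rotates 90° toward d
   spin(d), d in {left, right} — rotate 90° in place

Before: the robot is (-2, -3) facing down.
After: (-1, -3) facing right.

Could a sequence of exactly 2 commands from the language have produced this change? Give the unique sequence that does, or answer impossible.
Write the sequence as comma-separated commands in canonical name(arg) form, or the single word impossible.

spin(left), straight(1)

key: running straight(1) before spin(left) would end elsewhere — order is forced
initial: (-2, -3) facing down
1. spin(left) → (-2, -3) facing right
2. straight(1) → (-1, -3) facing right
no rival 2-sequence matches.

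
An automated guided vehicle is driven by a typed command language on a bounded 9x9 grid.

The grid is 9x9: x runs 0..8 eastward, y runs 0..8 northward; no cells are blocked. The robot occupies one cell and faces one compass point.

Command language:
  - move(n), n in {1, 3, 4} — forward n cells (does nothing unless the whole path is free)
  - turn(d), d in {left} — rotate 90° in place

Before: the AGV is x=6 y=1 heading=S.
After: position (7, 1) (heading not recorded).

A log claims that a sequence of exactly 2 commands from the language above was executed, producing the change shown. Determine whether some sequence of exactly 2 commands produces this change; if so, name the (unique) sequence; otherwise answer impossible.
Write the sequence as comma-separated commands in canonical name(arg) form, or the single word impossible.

turn(left), move(1)

key: running move(1) before turn(left) would end elsewhere — order is forced
begin: x=6 y=1 heading=S
1. turn(left) → x=6 y=1 heading=E
2. move(1) → x=7 y=1 heading=E
no rival 2-sequence matches.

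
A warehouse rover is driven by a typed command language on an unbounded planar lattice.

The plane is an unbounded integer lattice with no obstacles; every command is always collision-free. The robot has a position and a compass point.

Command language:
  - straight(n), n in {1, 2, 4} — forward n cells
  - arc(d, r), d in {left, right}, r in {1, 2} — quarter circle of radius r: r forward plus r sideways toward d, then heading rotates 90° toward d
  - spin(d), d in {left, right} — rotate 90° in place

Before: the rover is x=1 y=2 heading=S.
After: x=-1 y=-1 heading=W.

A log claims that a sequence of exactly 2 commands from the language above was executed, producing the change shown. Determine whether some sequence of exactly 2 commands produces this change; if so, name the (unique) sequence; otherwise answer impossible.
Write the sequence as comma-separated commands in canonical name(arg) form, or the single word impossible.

straight(1), arc(right, 2)

key: cell and facing (now W) both changed — the 2 commands mix motion and turning
t0: x=1 y=2 heading=S
t=1 straight(1) ⇒ x=1 y=1 heading=S
t=2 arc(right, 2) ⇒ x=-1 y=-1 heading=W
no rival 2-sequence matches.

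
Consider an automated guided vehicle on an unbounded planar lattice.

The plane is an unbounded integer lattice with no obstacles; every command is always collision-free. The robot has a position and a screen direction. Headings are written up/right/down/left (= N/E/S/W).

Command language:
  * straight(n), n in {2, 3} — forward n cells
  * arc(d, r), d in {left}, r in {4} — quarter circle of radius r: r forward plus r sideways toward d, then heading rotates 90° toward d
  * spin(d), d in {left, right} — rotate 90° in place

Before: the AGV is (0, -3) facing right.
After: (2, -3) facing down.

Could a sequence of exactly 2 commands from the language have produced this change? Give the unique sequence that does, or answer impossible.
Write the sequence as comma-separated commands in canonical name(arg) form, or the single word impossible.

straight(2), spin(right)

key: order matters: swapping straight(2) and spin(right) lands elsewhere
begin: (0, -3) facing right
t=1 straight(2) ⇒ (2, -3) facing right
t=2 spin(right) ⇒ (2, -3) facing down
all 25 alternatives checked — unique.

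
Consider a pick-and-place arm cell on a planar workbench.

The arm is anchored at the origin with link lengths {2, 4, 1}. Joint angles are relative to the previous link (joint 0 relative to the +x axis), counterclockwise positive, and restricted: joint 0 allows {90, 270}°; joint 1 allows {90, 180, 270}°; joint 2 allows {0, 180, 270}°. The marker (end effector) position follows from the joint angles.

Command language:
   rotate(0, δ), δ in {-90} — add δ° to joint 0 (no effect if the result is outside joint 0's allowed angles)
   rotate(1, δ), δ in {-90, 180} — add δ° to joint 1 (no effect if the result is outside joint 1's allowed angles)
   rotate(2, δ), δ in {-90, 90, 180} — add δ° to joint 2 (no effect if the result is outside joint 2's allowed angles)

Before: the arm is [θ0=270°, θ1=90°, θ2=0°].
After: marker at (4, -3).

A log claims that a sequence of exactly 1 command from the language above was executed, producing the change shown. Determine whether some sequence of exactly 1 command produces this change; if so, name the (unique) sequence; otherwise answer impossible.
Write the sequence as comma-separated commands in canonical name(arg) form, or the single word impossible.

rotate(2, -90)

initial: [θ0=270°, θ1=90°, θ2=0°]
t=1 rotate(2, -90) ⇒ [θ0=270°, θ1=90°, θ2=270°]
all 6 alternatives checked — unique.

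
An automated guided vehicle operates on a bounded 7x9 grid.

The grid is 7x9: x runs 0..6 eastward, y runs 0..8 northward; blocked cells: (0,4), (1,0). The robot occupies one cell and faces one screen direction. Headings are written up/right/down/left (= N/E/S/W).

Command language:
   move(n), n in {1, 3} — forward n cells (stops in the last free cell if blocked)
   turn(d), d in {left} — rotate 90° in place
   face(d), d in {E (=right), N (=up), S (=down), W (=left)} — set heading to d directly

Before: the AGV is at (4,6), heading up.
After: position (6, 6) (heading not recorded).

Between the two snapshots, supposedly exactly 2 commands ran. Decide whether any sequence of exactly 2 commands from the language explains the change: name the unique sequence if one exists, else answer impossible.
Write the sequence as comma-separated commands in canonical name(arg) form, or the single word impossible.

face(E), move(3)

key: move(3) runs into the grid edge before its full distance
start: at (4,6), heading up
1. face(E) → at (4,6), heading right
2. move(3) → at (6,6), heading right
no rival 2-sequence matches.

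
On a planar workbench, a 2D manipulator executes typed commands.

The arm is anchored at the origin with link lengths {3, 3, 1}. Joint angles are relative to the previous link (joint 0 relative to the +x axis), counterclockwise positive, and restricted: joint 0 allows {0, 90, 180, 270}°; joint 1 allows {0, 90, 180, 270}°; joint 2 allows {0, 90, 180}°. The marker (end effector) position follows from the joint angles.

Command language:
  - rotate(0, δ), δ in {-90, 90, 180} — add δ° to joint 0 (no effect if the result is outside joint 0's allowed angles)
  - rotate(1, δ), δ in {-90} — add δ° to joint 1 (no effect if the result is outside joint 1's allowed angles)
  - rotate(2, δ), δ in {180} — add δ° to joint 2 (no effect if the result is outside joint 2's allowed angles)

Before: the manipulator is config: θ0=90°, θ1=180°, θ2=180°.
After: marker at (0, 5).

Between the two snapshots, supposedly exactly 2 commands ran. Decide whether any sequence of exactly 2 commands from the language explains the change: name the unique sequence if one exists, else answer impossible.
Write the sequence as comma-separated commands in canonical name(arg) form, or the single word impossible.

rotate(1, -90), rotate(1, -90)

from: config: θ0=90°, θ1=180°, θ2=180°
[1] after rotate(1, -90): config: θ0=90°, θ1=90°, θ2=180°
[2] after rotate(1, -90): config: θ0=90°, θ1=0°, θ2=180°
no rival 2-sequence matches.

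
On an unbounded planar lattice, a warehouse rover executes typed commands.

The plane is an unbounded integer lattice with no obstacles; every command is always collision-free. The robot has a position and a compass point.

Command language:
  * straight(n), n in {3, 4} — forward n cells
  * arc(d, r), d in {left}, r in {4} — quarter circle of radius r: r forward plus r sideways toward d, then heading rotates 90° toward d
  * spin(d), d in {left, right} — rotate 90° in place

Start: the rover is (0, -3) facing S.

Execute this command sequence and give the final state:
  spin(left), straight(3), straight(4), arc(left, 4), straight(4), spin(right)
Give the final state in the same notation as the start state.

(11, 5) facing E

from: (0, -3) facing S
t=1 spin(left) ⇒ (0, -3) facing E
t=2 straight(3) ⇒ (3, -3) facing E
t=3 straight(4) ⇒ (7, -3) facing E
t=4 arc(left, 4) ⇒ (11, 1) facing N
t=5 straight(4) ⇒ (11, 5) facing N
t=6 spin(right) ⇒ (11, 5) facing E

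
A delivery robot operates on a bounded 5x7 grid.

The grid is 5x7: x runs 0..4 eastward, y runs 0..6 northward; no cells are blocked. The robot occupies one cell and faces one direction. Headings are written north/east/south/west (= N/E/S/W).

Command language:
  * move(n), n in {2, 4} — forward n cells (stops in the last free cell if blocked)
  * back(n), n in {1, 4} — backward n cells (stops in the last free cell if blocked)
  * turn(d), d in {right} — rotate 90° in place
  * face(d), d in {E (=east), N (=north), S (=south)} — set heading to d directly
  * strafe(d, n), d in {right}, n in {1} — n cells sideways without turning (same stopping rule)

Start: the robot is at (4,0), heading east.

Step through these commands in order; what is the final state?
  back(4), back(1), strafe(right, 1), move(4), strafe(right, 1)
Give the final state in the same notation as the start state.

at (4,0), heading east

begin: at (4,0), heading east
step 1 (back(4)): at (0,0), heading east
step 2 (back(1)): at (0,0), heading east
step 3 (strafe(right, 1)): at (0,0), heading east
step 4 (move(4)): at (4,0), heading east
step 5 (strafe(right, 1)): at (4,0), heading east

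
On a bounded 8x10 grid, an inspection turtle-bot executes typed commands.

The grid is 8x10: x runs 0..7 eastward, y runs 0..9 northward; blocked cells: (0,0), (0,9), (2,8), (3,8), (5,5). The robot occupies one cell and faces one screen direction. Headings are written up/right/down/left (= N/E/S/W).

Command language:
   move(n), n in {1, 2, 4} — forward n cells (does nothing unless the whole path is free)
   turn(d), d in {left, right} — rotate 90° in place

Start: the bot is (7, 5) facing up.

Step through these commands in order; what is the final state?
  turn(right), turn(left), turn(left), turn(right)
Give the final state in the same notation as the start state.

start: (7, 5) facing up
step 1 (turn(right)): (7, 5) facing right
step 2 (turn(left)): (7, 5) facing up
step 3 (turn(left)): (7, 5) facing left
step 4 (turn(right)): (7, 5) facing up

(7, 5) facing up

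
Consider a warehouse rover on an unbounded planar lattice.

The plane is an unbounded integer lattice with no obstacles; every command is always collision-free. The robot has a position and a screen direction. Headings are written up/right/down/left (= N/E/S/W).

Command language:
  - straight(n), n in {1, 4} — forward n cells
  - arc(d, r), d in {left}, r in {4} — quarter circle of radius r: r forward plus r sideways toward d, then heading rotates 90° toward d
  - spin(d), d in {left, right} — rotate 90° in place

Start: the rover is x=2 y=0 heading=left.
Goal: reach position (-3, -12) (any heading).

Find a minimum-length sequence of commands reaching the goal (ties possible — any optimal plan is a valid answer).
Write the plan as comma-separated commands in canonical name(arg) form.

initial: x=2 y=0 heading=left
step 1 (straight(1)): x=1 y=0 heading=left
step 2 (arc(left, 4)): x=-3 y=-4 heading=down
step 3 (straight(4)): x=-3 y=-8 heading=down
step 4 (straight(4)): x=-3 y=-12 heading=down
nothing shorter than 4 reaches the goal.

straight(1), arc(left, 4), straight(4), straight(4)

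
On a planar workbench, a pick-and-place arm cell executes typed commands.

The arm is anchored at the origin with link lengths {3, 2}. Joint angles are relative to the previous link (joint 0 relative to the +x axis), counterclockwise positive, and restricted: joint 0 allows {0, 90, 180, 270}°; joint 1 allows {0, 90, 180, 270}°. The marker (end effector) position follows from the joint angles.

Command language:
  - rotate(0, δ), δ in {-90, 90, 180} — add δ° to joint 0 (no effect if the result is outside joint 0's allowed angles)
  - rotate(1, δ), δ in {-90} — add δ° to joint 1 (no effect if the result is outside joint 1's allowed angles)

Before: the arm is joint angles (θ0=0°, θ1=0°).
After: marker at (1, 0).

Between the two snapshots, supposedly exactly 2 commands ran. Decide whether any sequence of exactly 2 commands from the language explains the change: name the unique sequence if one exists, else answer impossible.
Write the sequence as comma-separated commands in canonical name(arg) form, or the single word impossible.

rotate(1, -90), rotate(1, -90)

t0: joint angles (θ0=0°, θ1=0°)
step 1 (rotate(1, -90)): joint angles (θ0=0°, θ1=270°)
step 2 (rotate(1, -90)): joint angles (θ0=0°, θ1=180°)
no rival 2-sequence matches.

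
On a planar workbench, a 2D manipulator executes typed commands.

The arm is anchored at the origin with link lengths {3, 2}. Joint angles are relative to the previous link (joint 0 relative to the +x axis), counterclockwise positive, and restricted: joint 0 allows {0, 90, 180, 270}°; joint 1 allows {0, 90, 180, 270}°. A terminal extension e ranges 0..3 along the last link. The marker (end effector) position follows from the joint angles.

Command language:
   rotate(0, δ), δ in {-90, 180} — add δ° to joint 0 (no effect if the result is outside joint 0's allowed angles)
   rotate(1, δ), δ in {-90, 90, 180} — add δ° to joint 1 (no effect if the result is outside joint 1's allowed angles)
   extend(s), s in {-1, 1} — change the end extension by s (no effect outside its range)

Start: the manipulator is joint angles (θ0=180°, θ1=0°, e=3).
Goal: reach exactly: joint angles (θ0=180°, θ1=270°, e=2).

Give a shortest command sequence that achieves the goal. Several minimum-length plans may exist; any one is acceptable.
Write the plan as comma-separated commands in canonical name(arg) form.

rotate(1, -90), extend(-1)

initial: joint angles (θ0=180°, θ1=0°, e=3)
t=1 rotate(1, -90) ⇒ joint angles (θ0=180°, θ1=270°, e=3)
t=2 extend(-1) ⇒ joint angles (θ0=180°, θ1=270°, e=2)
nothing shorter than 2 reaches the goal.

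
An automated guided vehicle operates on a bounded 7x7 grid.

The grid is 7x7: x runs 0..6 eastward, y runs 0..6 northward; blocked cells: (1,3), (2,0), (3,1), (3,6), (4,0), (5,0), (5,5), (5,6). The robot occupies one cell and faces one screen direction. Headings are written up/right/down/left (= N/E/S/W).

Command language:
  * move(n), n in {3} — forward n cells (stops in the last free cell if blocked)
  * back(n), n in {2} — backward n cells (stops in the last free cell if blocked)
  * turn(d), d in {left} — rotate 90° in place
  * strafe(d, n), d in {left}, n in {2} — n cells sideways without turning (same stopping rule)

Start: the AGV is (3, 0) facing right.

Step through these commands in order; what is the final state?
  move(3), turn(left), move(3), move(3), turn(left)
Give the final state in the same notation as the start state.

from: (3, 0) facing right
step 1 (move(3)): (3, 0) facing right
step 2 (turn(left)): (3, 0) facing up
step 3 (move(3)): (3, 0) facing up
step 4 (move(3)): (3, 0) facing up
step 5 (turn(left)): (3, 0) facing left

(3, 0) facing left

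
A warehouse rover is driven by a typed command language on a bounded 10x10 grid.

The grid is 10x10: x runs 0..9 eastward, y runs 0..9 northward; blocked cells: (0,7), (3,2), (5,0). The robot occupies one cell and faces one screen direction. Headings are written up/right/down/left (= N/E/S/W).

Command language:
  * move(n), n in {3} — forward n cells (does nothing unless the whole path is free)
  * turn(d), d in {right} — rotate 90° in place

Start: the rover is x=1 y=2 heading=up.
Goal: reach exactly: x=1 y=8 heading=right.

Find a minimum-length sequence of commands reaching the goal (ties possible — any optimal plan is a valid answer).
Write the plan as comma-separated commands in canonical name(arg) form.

move(3), move(3), turn(right)

start: x=1 y=2 heading=up
1. move(3) → x=1 y=5 heading=up
2. move(3) → x=1 y=8 heading=up
3. turn(right) → x=1 y=8 heading=right
shorter routes all fall short; 3 is best.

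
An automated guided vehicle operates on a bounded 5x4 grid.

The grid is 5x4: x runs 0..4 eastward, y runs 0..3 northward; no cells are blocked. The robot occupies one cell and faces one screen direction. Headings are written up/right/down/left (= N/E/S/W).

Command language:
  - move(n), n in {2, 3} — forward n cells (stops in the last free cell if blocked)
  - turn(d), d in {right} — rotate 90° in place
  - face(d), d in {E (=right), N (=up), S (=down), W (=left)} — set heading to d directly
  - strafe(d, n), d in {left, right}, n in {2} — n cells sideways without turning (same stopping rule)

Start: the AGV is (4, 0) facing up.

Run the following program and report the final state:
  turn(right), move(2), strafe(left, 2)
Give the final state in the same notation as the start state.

initial: (4, 0) facing up
t=1 turn(right) ⇒ (4, 0) facing right
t=2 move(2) ⇒ (4, 0) facing right
t=3 strafe(left, 2) ⇒ (4, 2) facing right

(4, 2) facing right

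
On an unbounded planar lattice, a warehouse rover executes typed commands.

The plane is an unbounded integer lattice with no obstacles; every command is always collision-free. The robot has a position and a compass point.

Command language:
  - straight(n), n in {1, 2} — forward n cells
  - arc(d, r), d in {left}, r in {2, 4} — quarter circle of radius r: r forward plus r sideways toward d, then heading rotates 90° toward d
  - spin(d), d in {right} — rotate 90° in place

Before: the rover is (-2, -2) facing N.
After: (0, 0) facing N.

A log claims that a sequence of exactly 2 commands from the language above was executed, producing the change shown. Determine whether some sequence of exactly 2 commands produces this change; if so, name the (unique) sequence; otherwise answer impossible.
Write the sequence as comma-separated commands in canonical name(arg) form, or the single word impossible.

spin(right), arc(left, 2)

key: order matters: swapping spin(right) and arc(left, 2) lands elsewhere
initial: (-2, -2) facing N
t=1 spin(right) ⇒ (-2, -2) facing E
t=2 arc(left, 2) ⇒ (0, 0) facing N
uniquely the one of 25 2-step routes that fits.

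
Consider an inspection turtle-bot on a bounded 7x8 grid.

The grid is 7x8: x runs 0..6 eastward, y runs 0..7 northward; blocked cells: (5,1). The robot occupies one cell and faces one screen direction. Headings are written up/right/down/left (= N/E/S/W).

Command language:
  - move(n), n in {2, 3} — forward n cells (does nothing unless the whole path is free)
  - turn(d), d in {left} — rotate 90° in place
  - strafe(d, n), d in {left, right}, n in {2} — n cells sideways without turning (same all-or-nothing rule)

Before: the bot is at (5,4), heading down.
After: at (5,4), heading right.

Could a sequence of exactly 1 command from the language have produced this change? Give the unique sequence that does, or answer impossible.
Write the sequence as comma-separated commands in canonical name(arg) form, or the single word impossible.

turn(left)

key: parked at (5,4) the whole time — nothing moves the robot
from: at (5,4), heading down
1. turn(left) → at (5,4), heading right
no other 1-command option fits: unique.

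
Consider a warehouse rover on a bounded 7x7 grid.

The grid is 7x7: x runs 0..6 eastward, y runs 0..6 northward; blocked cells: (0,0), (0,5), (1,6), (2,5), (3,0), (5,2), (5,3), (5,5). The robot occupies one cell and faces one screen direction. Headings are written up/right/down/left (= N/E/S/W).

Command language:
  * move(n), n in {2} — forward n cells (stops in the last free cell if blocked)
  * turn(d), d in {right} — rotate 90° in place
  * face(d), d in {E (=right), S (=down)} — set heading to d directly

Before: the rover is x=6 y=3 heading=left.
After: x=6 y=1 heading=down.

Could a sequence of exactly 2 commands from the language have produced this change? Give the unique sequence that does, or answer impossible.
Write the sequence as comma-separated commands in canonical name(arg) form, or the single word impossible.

face(S), move(2)

key: order matters: swapping face(S) and move(2) lands elsewhere
start: x=6 y=3 heading=left
step 1 (face(S)): x=6 y=3 heading=down
step 2 (move(2)): x=6 y=1 heading=down
uniquely the one of 16 2-step routes that fits.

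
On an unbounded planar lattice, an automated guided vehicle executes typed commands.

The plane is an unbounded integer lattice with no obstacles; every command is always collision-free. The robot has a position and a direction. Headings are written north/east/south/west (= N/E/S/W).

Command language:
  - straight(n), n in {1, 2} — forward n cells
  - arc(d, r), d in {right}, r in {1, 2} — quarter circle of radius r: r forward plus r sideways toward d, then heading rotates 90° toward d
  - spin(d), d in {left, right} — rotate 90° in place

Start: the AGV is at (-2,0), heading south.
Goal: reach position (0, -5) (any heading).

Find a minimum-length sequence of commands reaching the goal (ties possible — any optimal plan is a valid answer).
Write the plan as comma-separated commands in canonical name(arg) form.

spin(left), arc(right, 2), straight(1), straight(2)

begin: at (-2,0), heading south
1. spin(left) → at (-2,0), heading east
2. arc(right, 2) → at (0,-2), heading south
3. straight(1) → at (0,-3), heading south
4. straight(2) → at (0,-5), heading south
no 3-step plan works, so 4 is optimal.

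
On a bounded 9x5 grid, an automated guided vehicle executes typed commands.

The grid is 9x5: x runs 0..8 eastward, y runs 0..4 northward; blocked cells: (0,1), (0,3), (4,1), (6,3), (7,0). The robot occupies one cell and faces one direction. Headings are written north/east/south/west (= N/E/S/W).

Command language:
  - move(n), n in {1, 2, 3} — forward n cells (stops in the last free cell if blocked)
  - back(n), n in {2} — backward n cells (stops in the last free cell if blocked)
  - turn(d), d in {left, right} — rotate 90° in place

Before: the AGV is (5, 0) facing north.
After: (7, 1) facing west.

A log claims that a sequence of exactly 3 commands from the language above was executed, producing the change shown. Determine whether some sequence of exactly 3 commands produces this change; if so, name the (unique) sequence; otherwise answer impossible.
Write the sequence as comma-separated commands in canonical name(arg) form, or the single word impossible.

key: cell and facing (now W) both changed — the 3 commands mix motion and turning
t0: (5, 0) facing north
[1] after move(1): (5, 1) facing north
[2] after turn(left): (5, 1) facing west
[3] after back(2): (7, 1) facing west
no rival 3-sequence matches.

move(1), turn(left), back(2)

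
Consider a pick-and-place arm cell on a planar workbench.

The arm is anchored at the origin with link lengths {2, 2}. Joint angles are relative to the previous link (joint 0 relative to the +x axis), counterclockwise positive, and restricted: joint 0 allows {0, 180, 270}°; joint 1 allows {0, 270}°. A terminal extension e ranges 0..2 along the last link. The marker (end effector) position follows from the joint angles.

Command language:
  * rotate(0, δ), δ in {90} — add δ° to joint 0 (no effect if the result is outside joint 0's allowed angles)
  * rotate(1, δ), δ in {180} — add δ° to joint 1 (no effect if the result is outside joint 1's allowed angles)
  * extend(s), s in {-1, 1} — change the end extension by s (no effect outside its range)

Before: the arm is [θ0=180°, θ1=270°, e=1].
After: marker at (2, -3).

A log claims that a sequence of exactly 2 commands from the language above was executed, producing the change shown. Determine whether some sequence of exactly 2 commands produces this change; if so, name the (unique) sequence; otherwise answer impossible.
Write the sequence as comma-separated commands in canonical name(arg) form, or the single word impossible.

rotate(0, 90), rotate(0, 90)

t0: [θ0=180°, θ1=270°, e=1]
[1] after rotate(0, 90): [θ0=270°, θ1=270°, e=1]
[2] after rotate(0, 90): [θ0=0°, θ1=270°, e=1]
no other 2-command option fits: unique.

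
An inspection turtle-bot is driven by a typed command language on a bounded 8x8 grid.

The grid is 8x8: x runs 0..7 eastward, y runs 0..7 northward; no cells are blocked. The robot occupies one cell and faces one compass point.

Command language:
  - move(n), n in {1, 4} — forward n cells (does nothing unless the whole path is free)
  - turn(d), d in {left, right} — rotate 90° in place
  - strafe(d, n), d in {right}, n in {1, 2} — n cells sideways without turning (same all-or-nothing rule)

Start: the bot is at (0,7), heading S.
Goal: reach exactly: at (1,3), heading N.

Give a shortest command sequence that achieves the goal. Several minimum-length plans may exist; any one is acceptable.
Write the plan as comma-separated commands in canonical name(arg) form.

move(4), turn(right), turn(right), strafe(right, 1)

from: at (0,7), heading S
[1] after move(4): at (0,3), heading S
[2] after turn(right): at (0,3), heading W
[3] after turn(right): at (0,3), heading N
[4] after strafe(right, 1): at (1,3), heading N
minimal: 4 command(s), checked below 4.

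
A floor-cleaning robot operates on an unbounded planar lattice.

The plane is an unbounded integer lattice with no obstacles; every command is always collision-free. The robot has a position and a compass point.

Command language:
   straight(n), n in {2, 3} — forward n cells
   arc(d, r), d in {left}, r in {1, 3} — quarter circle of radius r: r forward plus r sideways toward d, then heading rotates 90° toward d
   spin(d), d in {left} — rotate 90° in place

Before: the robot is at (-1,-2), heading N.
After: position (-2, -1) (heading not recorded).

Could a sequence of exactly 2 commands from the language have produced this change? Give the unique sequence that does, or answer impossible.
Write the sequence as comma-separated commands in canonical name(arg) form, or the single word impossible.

arc(left, 1), spin(left)

key: order matters: swapping arc(left, 1) and spin(left) lands elsewhere
t0: at (-1,-2), heading N
step 1 (arc(left, 1)): at (-2,-1), heading W
step 2 (spin(left)): at (-2,-1), heading S
no other 2-command option fits: unique.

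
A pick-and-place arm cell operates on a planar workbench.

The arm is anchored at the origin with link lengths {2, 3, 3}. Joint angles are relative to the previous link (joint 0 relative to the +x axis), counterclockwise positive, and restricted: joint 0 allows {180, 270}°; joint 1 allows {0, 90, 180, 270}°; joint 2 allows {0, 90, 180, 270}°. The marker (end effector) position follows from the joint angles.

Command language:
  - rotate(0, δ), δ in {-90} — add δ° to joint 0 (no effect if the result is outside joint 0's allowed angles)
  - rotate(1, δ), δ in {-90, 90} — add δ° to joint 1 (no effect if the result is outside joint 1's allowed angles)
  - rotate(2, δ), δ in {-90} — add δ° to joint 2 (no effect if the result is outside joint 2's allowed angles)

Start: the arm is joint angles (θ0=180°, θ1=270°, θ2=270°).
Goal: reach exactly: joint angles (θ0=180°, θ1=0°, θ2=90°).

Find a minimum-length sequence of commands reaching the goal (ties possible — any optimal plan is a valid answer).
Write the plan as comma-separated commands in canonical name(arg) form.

rotate(2, -90), rotate(2, -90), rotate(1, 90)

begin: joint angles (θ0=180°, θ1=270°, θ2=270°)
1. rotate(2, -90) → joint angles (θ0=180°, θ1=270°, θ2=180°)
2. rotate(2, -90) → joint angles (θ0=180°, θ1=270°, θ2=90°)
3. rotate(1, 90) → joint angles (θ0=180°, θ1=0°, θ2=90°)
no 2-step plan works, so 3 is optimal.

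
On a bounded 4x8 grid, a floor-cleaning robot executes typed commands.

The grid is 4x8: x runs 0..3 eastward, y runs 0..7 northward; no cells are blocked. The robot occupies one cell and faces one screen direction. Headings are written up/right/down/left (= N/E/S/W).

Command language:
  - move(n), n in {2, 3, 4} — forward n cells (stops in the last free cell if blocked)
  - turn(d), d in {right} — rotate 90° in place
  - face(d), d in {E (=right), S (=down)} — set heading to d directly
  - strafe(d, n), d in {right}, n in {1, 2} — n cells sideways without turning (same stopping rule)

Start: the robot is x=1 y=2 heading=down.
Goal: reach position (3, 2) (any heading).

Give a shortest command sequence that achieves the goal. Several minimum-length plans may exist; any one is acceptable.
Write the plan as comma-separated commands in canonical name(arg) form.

face(E), move(2)

initial: x=1 y=2 heading=down
step 1 (face(E)): x=1 y=2 heading=right
step 2 (move(2)): x=3 y=2 heading=right
shorter routes all fall short; 2 is best.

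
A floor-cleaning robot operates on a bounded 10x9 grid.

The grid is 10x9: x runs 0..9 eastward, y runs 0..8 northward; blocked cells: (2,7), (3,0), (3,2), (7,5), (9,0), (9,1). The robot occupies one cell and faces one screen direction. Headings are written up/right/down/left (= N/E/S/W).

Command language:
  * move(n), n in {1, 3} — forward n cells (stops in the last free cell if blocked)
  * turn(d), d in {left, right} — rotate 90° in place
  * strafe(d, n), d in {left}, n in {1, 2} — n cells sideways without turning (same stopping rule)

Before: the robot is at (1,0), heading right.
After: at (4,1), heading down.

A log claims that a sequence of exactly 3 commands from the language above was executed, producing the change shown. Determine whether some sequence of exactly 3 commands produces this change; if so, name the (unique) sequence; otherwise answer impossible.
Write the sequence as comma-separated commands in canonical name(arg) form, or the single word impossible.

strafe(left, 1), move(3), turn(right)

key: running turn(right) before strafe(left, 1) would end elsewhere — order is forced
t0: at (1,0), heading right
1. strafe(left, 1) → at (1,1), heading right
2. move(3) → at (4,1), heading right
3. turn(right) → at (4,1), heading down
no rival 3-sequence matches.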